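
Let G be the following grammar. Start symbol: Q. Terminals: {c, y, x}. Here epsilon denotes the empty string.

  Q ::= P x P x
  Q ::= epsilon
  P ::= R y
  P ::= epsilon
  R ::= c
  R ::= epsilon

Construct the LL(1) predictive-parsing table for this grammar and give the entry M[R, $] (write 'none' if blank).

none

FIRST(R): from R::=c we get {c}; from R::=epsilon we get {epsilon}. So FIRST(R) = {epsilon, c}.
FIRST(P): from P::=R y we get {c, y}; from P::=epsilon we get {epsilon}. So FIRST(P) = {epsilon, c, y}.
FIRST(Q): from Q::=P x P x we get {c, x, y}; from Q::=epsilon we get {epsilon}. So FIRST(Q) = {epsilon, c, x, y}.
FOLLOW(Q) includes $ since Q is the start symbol.
FOLLOW(R): in P::=R y, R is followed by y with FIRST {y}. Thus FOLLOW(R) = {y}.
For R ::= c: FIRST(c) = {c}, so it goes in M[R, t] for t ∈ {c}.
For R ::= epsilon: FIRST(epsilon) = {epsilon}, so it goes in M[R, t] for t ∈ {}; since epsilon ∈ FIRST, also for every t ∈ FOLLOW(R) = {y}.
None of these place a production in M[R, $].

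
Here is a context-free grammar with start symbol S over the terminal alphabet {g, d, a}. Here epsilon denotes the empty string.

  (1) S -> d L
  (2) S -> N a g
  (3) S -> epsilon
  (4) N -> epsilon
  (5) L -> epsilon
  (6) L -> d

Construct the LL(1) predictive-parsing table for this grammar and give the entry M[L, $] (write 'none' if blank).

FIRST(N): from N->epsilon we get {epsilon}. So FIRST(N) = {epsilon}.
FIRST(L): from L->epsilon we get {epsilon}; from L->d we get {d}. So FIRST(L) = {epsilon, d}.
FIRST(S): from S->d L we get {d}; from S->N a g we get {a}; from S->epsilon we get {epsilon}. So FIRST(S) = {epsilon, a, d}.
FOLLOW(S) includes $ since S is the start symbol.
FOLLOW(S): S appears on no right-hand side. Thus FOLLOW(S) = {$}.
FOLLOW(L): in S->d L, the suffix after L is empty, so FOLLOW(L) ⊇ FOLLOW(S) = {$}. Thus FOLLOW(L) = {$}.
For L -> epsilon: FIRST(epsilon) = {epsilon}, so it goes in M[L, t] for t ∈ {}; since epsilon ∈ FIRST, also for every t ∈ FOLLOW(L) = {$}.
For L -> d: FIRST(d) = {d}, so it goes in M[L, t] for t ∈ {d}.

L -> epsilon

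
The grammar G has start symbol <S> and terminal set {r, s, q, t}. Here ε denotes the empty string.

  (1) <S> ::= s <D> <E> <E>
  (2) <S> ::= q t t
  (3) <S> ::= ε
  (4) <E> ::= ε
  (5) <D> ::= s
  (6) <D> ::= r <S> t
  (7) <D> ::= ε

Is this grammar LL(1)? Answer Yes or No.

FIRST(<S>) = {ε, q, s}
FIRST(<E>) = {ε}
FIRST(<D>) = {ε, r, s}
FOLLOW(<S>) = {$, t}
FOLLOW(<E>) = {$, t}
FOLLOW(<D>) = {$, t}
Each cell of M receives at most one production.

Yes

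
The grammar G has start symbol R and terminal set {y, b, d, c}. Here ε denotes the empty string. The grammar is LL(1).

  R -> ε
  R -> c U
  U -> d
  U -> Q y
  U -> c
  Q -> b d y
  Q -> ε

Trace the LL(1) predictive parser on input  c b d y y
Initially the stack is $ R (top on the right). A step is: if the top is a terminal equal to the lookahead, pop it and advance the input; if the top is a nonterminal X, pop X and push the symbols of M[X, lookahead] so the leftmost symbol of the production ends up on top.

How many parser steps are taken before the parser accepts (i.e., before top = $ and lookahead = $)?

     Stack      Input        Action
  1  $ R        c b d y y $  expand R -> c U
  2  $ U c      c b d y y $  match c
  3  $ U        b d y y $    expand U -> Q y
  4  $ y Q      b d y y $    expand Q -> b d y
  5  $ y y d b  b d y y $    match b
  6  $ y y d    d y y $      match d
  7  $ y y      y y $        match y
  8  $ y        y $          match y
Accept reached after 8 steps.

8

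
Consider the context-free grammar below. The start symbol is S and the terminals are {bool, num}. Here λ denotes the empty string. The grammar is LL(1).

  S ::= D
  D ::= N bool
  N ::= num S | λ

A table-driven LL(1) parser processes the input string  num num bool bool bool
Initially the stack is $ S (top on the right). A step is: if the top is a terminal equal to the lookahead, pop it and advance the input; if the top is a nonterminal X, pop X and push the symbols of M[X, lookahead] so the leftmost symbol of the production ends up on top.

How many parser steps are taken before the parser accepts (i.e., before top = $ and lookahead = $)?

14

step 1: stack=$ S  input=num num bool bool bool $  — expand S ::= D
step 2: stack=$ D  input=num num bool bool bool $  — expand D ::= N bool
step 3: stack=$ bool N  input=num num bool bool bool $  — expand N ::= num S
step 4: stack=$ bool S num  input=num num bool bool bool $  — match num
step 5: stack=$ bool S  input=num bool bool bool $  — expand S ::= D
step 6: stack=$ bool D  input=num bool bool bool $  — expand D ::= N bool
step 7: stack=$ bool bool N  input=num bool bool bool $  — expand N ::= num S
step 8: stack=$ bool bool S num  input=num bool bool bool $  — match num
step 9: stack=$ bool bool S  input=bool bool bool $  — expand S ::= D
step 10: stack=$ bool bool D  input=bool bool bool $  — expand D ::= N bool
step 11: stack=$ bool bool bool N  input=bool bool bool $  — expand N ::= λ
step 12: stack=$ bool bool bool  input=bool bool bool $  — match bool
step 13: stack=$ bool bool  input=bool bool $  — match bool
step 14: stack=$ bool  input=bool $  — match bool
Accept reached after 14 steps.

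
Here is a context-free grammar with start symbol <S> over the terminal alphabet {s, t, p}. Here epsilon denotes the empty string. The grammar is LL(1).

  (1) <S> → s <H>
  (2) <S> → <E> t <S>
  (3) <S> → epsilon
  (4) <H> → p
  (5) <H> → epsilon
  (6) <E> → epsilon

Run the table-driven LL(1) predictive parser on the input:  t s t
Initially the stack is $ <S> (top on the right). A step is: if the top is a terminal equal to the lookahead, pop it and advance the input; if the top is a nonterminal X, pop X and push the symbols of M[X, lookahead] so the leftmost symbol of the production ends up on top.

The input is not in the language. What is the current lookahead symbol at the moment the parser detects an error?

     Stack        Input    Action
  1  $ <S>        t s t $  expand <S> → <E> t <S>
  2  $ <S> t <E>  t s t $  expand <E> → epsilon
  3  $ <S> t      t s t $  match t
  4  $ <S>        s t $    expand <S> → s <H>
  5  $ <H> s      s t $    match s
  6  $ <H>        t $      error: M[<H>, t] is empty

t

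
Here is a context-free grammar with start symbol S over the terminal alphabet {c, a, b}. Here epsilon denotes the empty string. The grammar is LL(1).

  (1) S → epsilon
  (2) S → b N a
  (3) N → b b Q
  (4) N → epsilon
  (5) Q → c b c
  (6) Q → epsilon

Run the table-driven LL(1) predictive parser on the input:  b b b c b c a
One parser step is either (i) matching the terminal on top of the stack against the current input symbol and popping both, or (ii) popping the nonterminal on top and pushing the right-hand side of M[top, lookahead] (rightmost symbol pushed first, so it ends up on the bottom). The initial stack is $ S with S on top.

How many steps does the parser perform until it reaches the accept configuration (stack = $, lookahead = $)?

      Stack      Input            Action
   1  $ S        b b b c b c a $  expand S → b N a
   2  $ a N b    b b b c b c a $  match b
   3  $ a N      b b c b c a $    expand N → b b Q
   4  $ a Q b b  b b c b c a $    match b
   5  $ a Q b    b c b c a $      match b
   6  $ a Q      c b c a $        expand Q → c b c
   7  $ a c b c  c b c a $        match c
   8  $ a c b    b c a $          match b
   9  $ a c      c a $            match c
  10  $ a        a $              match a
Accept reached after 10 steps.

10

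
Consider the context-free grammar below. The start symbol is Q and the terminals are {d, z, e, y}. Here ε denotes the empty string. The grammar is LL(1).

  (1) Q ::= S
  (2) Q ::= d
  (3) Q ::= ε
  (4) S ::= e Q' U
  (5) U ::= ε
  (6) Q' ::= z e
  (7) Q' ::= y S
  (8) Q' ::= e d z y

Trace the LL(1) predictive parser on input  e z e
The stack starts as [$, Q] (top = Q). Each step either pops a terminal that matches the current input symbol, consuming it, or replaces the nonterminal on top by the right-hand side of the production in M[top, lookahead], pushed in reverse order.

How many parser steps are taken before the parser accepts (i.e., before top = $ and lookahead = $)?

7

     Stack     Input    Action
  1  $ Q       e z e $  expand Q ::= S
  2  $ S       e z e $  expand S ::= e Q' U
  3  $ U Q' e  e z e $  match e
  4  $ U Q'    z e $    expand Q' ::= z e
  5  $ U e z   z e $    match z
  6  $ U e     e $      match e
  7  $ U       $        expand U ::= ε
Accept reached after 7 steps.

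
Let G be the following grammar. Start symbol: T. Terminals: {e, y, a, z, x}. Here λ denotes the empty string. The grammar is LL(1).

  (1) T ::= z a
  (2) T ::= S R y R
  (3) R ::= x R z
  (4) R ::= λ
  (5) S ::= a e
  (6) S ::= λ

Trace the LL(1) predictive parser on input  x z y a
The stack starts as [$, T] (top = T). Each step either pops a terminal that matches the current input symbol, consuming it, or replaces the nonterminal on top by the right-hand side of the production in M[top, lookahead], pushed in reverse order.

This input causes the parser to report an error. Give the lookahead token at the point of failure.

step 1: stack=$ T  input=x z y a $  — expand T ::= S R y R
step 2: stack=$ R y R S  input=x z y a $  — expand S ::= λ
step 3: stack=$ R y R  input=x z y a $  — expand R ::= x R z
step 4: stack=$ R y z R x  input=x z y a $  — match x
step 5: stack=$ R y z R  input=z y a $  — expand R ::= λ
step 6: stack=$ R y z  input=z y a $  — match z
step 7: stack=$ R y  input=y a $  — match y
step 8: stack=$ R  input=a $  — error: M[R, a] is empty

a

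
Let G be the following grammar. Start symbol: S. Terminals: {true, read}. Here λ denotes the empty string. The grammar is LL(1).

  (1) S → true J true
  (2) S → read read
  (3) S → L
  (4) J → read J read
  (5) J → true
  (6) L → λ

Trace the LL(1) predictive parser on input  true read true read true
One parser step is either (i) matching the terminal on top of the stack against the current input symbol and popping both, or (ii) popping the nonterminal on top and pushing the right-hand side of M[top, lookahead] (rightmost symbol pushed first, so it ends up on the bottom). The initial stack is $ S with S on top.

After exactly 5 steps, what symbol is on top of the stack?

     Stack               Input                       Action
  1  $ S                 true read true read true $  expand S → true J true
  2  $ true J true       true read true read true $  match true
  3  $ true J            read true read true $       expand J → read J read
  4  $ true read J read  read true read true $       match read
  5  $ true read J       true read true $            expand J → true
Stack after step 5: $ true read true (top = true).

true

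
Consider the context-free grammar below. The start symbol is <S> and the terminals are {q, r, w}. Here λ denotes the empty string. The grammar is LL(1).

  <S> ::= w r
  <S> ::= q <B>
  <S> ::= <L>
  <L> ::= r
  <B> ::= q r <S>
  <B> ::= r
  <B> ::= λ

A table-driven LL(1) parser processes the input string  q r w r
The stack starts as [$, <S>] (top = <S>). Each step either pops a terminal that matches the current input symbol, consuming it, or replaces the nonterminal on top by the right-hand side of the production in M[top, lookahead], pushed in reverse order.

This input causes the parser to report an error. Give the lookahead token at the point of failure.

     Stack    Input      Action
  1  $ <S>    q r w r $  expand <S> ::= q <B>
  2  $ <B> q  q r w r $  match q
  3  $ <B>    r w r $    expand <B> ::= r
  4  $ r      r w r $    match r
  5  $        w r $      error: stack empty but input remains

w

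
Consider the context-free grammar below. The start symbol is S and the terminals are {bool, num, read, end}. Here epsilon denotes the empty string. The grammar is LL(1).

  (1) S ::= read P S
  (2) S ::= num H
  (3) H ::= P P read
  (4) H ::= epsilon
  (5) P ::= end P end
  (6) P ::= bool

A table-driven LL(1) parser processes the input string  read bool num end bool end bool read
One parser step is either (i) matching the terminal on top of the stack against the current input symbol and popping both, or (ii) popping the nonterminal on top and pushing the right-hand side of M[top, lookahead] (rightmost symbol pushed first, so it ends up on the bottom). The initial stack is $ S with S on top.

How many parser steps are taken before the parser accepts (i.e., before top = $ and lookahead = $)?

15

      Stack               Input                                   Action
   1  $ S                 read bool num end bool end bool read $  expand S ::= read P S
   2  $ S P read          read bool num end bool end bool read $  match read
   3  $ S P               bool num end bool end bool read $       expand P ::= bool
   4  $ S bool            bool num end bool end bool read $       match bool
   5  $ S                 num end bool end bool read $            expand S ::= num H
   6  $ H num             num end bool end bool read $            match num
   7  $ H                 end bool end bool read $                expand H ::= P P read
   8  $ read P P          end bool end bool read $                expand P ::= end P end
   9  $ read P end P end  end bool end bool read $                match end
  10  $ read P end P      bool end bool read $                    expand P ::= bool
  11  $ read P end bool   bool end bool read $                    match bool
  12  $ read P end        end bool read $                         match end
  13  $ read P            bool read $                             expand P ::= bool
  14  $ read bool         bool read $                             match bool
  15  $ read              read $                                  match read
Accept reached after 15 steps.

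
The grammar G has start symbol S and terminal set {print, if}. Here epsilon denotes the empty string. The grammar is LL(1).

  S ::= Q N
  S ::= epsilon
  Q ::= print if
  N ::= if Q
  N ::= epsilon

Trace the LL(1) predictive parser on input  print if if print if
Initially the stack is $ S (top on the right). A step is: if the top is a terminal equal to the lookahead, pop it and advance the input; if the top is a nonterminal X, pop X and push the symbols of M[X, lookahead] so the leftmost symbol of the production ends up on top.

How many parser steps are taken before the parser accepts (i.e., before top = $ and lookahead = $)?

     Stack         Input                   Action
  1  $ S           print if if print if $  expand S ::= Q N
  2  $ N Q         print if if print if $  expand Q ::= print if
  3  $ N if print  print if if print if $  match print
  4  $ N if        if if print if $        match if
  5  $ N           if print if $           expand N ::= if Q
  6  $ Q if        if print if $           match if
  7  $ Q           print if $              expand Q ::= print if
  8  $ if print    print if $              match print
  9  $ if          if $                    match if
Accept reached after 9 steps.

9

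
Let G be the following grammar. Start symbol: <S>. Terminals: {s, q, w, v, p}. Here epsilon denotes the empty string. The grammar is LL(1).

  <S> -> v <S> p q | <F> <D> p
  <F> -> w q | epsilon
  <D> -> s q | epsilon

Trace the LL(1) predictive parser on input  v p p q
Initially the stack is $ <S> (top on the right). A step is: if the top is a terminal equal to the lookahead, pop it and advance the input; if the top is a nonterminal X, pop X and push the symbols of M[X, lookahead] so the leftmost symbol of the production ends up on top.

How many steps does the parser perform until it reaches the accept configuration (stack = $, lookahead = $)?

step 1: stack=$ <S>  input=v p p q $  — expand <S> -> v <S> p q
step 2: stack=$ q p <S> v  input=v p p q $  — match v
step 3: stack=$ q p <S>  input=p p q $  — expand <S> -> <F> <D> p
step 4: stack=$ q p p <D> <F>  input=p p q $  — expand <F> -> epsilon
step 5: stack=$ q p p <D>  input=p p q $  — expand <D> -> epsilon
step 6: stack=$ q p p  input=p p q $  — match p
step 7: stack=$ q p  input=p q $  — match p
step 8: stack=$ q  input=q $  — match q
Accept reached after 8 steps.

8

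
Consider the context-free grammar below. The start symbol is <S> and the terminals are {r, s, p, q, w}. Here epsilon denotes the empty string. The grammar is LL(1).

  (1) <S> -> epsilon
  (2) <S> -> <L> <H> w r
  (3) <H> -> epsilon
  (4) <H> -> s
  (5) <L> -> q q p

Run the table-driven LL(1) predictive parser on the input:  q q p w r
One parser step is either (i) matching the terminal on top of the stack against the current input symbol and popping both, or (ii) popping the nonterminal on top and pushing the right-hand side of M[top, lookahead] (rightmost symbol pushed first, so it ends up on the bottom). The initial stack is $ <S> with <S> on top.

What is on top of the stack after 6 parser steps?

w

step 1: stack=$ <S>  input=q q p w r $  — expand <S> -> <L> <H> w r
step 2: stack=$ r w <H> <L>  input=q q p w r $  — expand <L> -> q q p
step 3: stack=$ r w <H> p q q  input=q q p w r $  — match q
step 4: stack=$ r w <H> p q  input=q p w r $  — match q
step 5: stack=$ r w <H> p  input=p w r $  — match p
step 6: stack=$ r w <H>  input=w r $  — expand <H> -> epsilon
Stack after step 6: $ r w (top = w).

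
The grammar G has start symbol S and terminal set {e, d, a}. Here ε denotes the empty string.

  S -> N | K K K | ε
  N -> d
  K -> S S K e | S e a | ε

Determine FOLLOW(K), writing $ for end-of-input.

{$, d, e}

FIRST(N) = {d}
FIRST(S) = {ε, d, e}  (via N, K K K)
FIRST(K) = {ε, d, e}  (via S S K e, S e a)
FOLLOW(S) includes $ since S is the start symbol.
FOLLOW(S): in K->S S K e (occurrence 1), S is followed by S K e with FIRST {d, e}; in K->S S K e (occurrence 2), S is followed by K e with FIRST {d, e}; in K->S e a, S is followed by e a with FIRST {e}. Thus FOLLOW(S) = {$, d, e}.
FOLLOW(N): in S->N, the suffix after N is empty, so FOLLOW(N) ⊇ FOLLOW(S) = {$, d, e}. Thus FOLLOW(N) = {$, d, e}.
FOLLOW(K): in S->K K K (occurrence 1), K is followed by K K with FIRST {ε, d, e}; in S->K K K (occurrence 1), the suffix after K is nullable, so FOLLOW(K) ⊇ FOLLOW(S) = {$, d, e}; in S->K K K (occurrence 2), K is followed by K with FIRST {ε, d, e}; in S->K K K (occurrence 2), the suffix after K is nullable, so FOLLOW(K) ⊇ FOLLOW(S) = {$, d, e}; in S->K K K (occurrence 3), the suffix after K is empty, so FOLLOW(K) ⊇ FOLLOW(S) = {$, d, e}; in K->S S K e, K is followed by e with FIRST {e}. Thus FOLLOW(K) = {$, d, e}.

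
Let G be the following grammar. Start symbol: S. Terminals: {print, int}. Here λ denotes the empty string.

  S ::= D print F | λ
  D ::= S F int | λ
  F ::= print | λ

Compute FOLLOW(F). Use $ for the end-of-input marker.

FIRST(F) = {λ, print}
FIRST(S) = {λ, int, print}  (via D print F)
FIRST(D) = {λ, int, print}  (via S F int)
FOLLOW(S) includes $ since S is the start symbol.
FOLLOW(S): in D::=S F int, S is followed by F int with FIRST {int, print}. Thus FOLLOW(S) = {$, int, print}.
FOLLOW(D): in S::=D print F, D is followed by print F with FIRST {print}. Thus FOLLOW(D) = {print}.
FOLLOW(F): in S::=D print F, the suffix after F is empty, so FOLLOW(F) ⊇ FOLLOW(S) = {$, int, print}; in D::=S F int, F is followed by int with FIRST {int}. Thus FOLLOW(F) = {$, int, print}.

{$, int, print}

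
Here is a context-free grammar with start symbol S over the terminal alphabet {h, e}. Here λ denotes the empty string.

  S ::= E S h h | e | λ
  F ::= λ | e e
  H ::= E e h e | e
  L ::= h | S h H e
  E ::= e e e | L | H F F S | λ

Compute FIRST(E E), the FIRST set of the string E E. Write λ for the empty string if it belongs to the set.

FIRST(F) = {λ, e}
FIRST(S) = {λ, e, h}  (via E S h h)
FIRST(L) = {e, h}  (via S h H e)
FIRST(H) = {e, h}  (via E e h e)
FIRST(E) = {λ, e, h}  (via L, H F F S)
FIRST(E E): take FIRST of each symbol in turn, carrying on past any symbol whose FIRST contains λ; result {λ, e, h}.

{λ, e, h}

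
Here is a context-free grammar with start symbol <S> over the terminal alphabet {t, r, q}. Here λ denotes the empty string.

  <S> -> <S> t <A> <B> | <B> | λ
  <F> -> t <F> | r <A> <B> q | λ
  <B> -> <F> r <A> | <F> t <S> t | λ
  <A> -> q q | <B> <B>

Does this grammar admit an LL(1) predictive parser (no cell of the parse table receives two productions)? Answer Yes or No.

FIRST(<S>) = {λ, r, t}
FIRST(<F>) = {λ, r, t}
FIRST(<B>) = {λ, r, t}
FIRST(<A>) = {λ, q, r, t}
FOLLOW(<S>) = {$, t}
FOLLOW(<F>) = {r, t}
FOLLOW(<B>) = {$, q, r, t}
FOLLOW(<A>) = {$, q, r, t}
Cell M[<A>, q] receives both <A> -> q q and <A> -> <B> <B> — the grammar is not LL(1).

No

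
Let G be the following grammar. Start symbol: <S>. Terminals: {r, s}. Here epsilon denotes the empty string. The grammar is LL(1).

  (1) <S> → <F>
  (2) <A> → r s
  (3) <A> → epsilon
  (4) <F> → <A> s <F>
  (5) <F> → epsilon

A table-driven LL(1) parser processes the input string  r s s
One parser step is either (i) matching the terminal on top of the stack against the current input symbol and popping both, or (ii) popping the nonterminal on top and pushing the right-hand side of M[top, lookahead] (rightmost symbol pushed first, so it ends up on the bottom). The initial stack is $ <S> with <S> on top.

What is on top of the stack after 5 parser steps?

     Stack        Input    Action
  1  $ <S>        r s s $  expand <S> → <F>
  2  $ <F>        r s s $  expand <F> → <A> s <F>
  3  $ <F> s <A>  r s s $  expand <A> → r s
  4  $ <F> s s r  r s s $  match r
  5  $ <F> s s    s s $    match s
Stack after step 5: $ <F> s (top = s).

s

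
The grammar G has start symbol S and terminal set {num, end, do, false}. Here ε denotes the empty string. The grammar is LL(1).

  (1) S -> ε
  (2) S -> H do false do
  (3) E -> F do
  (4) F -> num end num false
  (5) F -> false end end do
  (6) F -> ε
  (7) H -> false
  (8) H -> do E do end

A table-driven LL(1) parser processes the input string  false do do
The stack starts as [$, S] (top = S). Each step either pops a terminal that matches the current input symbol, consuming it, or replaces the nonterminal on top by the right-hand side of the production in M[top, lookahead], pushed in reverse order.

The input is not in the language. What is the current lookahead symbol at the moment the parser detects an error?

do

     Stack                Input          Action
  1  $ S                  false do do $  expand S -> H do false do
  2  $ do false do H      false do do $  expand H -> false
  3  $ do false do false  false do do $  match false
  4  $ do false do        do do $        match do
  5  $ do false           do $           error: top is terminal false but lookahead is do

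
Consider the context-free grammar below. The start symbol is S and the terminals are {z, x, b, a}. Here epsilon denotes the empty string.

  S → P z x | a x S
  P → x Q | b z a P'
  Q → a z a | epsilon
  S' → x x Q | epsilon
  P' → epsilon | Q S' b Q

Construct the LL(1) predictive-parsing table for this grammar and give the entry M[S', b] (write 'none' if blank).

S' → epsilon

FIRST(P) = {b, x}
FIRST(Q) = {epsilon, a}
FIRST(S') = {epsilon, x}
FIRST(S) = {a, b, x}  (via P z x)
FIRST(P') = {epsilon, a, b, x}  (via Q S' b Q)
FOLLOW(S) includes $ since S is the start symbol.
FOLLOW(S'): in P'→Q S' b Q, S' is followed by b Q with FIRST {b}. Thus FOLLOW(S') = {b}.
For S' → x x Q: FIRST(x x Q) = {x}, so it goes in M[S', t] for t ∈ {x}.
For S' → epsilon: FIRST(epsilon) = {epsilon}, so it goes in M[S', t] for t ∈ {}; since epsilon ∈ FIRST, also for every t ∈ FOLLOW(S') = {b}.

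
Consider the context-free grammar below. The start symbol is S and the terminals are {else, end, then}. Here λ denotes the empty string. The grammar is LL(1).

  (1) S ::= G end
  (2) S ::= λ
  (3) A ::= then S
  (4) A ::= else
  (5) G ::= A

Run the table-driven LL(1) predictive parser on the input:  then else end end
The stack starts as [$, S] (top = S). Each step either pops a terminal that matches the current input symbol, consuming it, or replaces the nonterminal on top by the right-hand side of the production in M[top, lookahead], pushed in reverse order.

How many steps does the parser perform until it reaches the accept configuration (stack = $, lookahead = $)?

      Stack           Input                Action
   1  $ S             then else end end $  expand S ::= G end
   2  $ end G         then else end end $  expand G ::= A
   3  $ end A         then else end end $  expand A ::= then S
   4  $ end S then    then else end end $  match then
   5  $ end S         else end end $       expand S ::= G end
   6  $ end end G     else end end $       expand G ::= A
   7  $ end end A     else end end $       expand A ::= else
   8  $ end end else  else end end $       match else
   9  $ end end       end end $            match end
  10  $ end           end $                match end
Accept reached after 10 steps.

10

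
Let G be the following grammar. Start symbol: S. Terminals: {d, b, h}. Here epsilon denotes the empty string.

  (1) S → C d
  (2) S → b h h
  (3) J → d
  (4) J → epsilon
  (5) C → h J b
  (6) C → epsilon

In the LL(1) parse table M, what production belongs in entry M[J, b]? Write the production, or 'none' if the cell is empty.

J → epsilon

FIRST(J) = {epsilon, d}
FIRST(C) = {epsilon, h}
FIRST(S) = {b, d, h}  (via C d)
FOLLOW(S) includes $ since S is the start symbol.
FOLLOW(J): in C→h J b, J is followed by b with FIRST {b}. Thus FOLLOW(J) = {b}.
For J → d: FIRST(d) = {d}, so it goes in M[J, t] for t ∈ {d}.
For J → epsilon: FIRST(epsilon) = {epsilon}, so it goes in M[J, t] for t ∈ {}; since epsilon ∈ FIRST, also for every t ∈ FOLLOW(J) = {b}.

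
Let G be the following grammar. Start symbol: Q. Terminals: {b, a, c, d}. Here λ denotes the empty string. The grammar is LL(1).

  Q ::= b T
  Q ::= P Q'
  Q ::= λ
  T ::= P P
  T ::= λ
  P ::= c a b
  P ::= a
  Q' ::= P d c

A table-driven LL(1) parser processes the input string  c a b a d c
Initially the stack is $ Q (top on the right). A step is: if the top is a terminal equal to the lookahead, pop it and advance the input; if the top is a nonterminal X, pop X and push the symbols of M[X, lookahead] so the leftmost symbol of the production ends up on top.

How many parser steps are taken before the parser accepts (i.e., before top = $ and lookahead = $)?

step 1: stack=$ Q  input=c a b a d c $  — expand Q ::= P Q'
step 2: stack=$ Q' P  input=c a b a d c $  — expand P ::= c a b
step 3: stack=$ Q' b a c  input=c a b a d c $  — match c
step 4: stack=$ Q' b a  input=a b a d c $  — match a
step 5: stack=$ Q' b  input=b a d c $  — match b
step 6: stack=$ Q'  input=a d c $  — expand Q' ::= P d c
step 7: stack=$ c d P  input=a d c $  — expand P ::= a
step 8: stack=$ c d a  input=a d c $  — match a
step 9: stack=$ c d  input=d c $  — match d
step 10: stack=$ c  input=c $  — match c
Accept reached after 10 steps.

10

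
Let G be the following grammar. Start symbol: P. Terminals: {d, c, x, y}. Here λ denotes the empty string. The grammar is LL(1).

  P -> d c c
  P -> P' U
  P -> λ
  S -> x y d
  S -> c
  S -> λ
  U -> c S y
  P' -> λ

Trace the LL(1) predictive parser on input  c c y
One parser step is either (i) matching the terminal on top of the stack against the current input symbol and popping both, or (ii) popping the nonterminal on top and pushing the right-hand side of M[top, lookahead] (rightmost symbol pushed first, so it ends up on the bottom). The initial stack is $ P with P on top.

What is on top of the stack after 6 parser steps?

     Stack    Input    Action
  1  $ P      c c y $  expand P -> P' U
  2  $ U P'   c c y $  expand P' -> λ
  3  $ U      c c y $  expand U -> c S y
  4  $ y S c  c c y $  match c
  5  $ y S    c y $    expand S -> c
  6  $ y c    c y $    match c
Stack after step 6: $ y (top = y).

y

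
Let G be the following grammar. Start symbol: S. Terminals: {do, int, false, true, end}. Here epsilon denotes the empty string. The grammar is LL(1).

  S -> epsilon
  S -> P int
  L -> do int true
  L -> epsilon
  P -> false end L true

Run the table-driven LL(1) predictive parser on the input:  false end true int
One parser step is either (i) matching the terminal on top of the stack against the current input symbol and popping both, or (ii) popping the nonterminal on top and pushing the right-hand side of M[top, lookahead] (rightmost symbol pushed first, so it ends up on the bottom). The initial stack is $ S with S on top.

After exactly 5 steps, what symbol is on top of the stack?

true

     Stack                   Input                 Action
  1  $ S                     false end true int $  expand S -> P int
  2  $ int P                 false end true int $  expand P -> false end L true
  3  $ int true L end false  false end true int $  match false
  4  $ int true L end        end true int $        match end
  5  $ int true L            true int $            expand L -> epsilon
Stack after step 5: $ int true (top = true).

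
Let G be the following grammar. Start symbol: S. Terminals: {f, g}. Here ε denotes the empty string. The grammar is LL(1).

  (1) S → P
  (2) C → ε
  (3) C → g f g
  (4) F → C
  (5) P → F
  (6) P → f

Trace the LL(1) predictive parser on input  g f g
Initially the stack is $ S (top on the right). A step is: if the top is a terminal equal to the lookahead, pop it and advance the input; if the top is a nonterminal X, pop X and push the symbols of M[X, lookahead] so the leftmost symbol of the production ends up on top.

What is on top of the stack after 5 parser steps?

step 1: stack=$ S  input=g f g $  — expand S → P
step 2: stack=$ P  input=g f g $  — expand P → F
step 3: stack=$ F  input=g f g $  — expand F → C
step 4: stack=$ C  input=g f g $  — expand C → g f g
step 5: stack=$ g f g  input=g f g $  — match g
Stack after step 5: $ g f (top = f).

f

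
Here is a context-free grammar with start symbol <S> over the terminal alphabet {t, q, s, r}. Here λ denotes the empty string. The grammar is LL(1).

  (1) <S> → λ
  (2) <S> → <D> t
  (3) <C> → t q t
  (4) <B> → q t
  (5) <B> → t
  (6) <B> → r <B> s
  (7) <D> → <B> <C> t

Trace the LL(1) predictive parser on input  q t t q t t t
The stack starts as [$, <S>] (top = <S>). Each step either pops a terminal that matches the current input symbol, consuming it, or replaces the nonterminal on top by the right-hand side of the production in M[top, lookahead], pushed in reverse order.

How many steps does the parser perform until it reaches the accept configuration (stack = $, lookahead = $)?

11

      Stack          Input            Action
   1  $ <S>          q t t q t t t $  expand <S> → <D> t
   2  $ t <D>        q t t q t t t $  expand <D> → <B> <C> t
   3  $ t t <C> <B>  q t t q t t t $  expand <B> → q t
   4  $ t t <C> t q  q t t q t t t $  match q
   5  $ t t <C> t    t t q t t t $    match t
   6  $ t t <C>      t q t t t $      expand <C> → t q t
   7  $ t t t q t    t q t t t $      match t
   8  $ t t t q      q t t t $        match q
   9  $ t t t        t t t $          match t
  10  $ t t          t t $            match t
  11  $ t            t $              match t
Accept reached after 11 steps.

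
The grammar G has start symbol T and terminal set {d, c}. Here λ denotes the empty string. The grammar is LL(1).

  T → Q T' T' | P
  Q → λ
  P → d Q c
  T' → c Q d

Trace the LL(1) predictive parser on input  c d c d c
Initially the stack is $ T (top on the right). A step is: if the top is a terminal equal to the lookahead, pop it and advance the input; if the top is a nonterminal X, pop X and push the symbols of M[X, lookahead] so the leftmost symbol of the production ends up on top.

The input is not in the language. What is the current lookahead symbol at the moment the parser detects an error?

c

      Stack       Input        Action
   1  $ T         c d c d c $  expand T → Q T' T'
   2  $ T' T' Q   c d c d c $  expand Q → λ
   3  $ T' T'     c d c d c $  expand T' → c Q d
   4  $ T' d Q c  c d c d c $  match c
   5  $ T' d Q    d c d c $    expand Q → λ
   6  $ T' d      d c d c $    match d
   7  $ T'        c d c $      expand T' → c Q d
   8  $ d Q c     c d c $      match c
   9  $ d Q       d c $        expand Q → λ
  10  $ d         d c $        match d
  11  $           c $          error: stack empty but input remains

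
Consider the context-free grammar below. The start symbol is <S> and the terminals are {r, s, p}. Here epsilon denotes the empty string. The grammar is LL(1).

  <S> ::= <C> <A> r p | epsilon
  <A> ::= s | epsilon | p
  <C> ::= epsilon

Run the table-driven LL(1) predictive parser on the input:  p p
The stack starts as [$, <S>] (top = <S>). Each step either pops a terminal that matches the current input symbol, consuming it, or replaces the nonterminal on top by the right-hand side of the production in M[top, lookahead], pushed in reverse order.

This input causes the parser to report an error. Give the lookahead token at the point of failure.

p

step 1: stack=$ <S>  input=p p $  — expand <S> ::= <C> <A> r p
step 2: stack=$ p r <A> <C>  input=p p $  — expand <C> ::= epsilon
step 3: stack=$ p r <A>  input=p p $  — expand <A> ::= p
step 4: stack=$ p r p  input=p p $  — match p
step 5: stack=$ p r  input=p $  — error: top is terminal r but lookahead is p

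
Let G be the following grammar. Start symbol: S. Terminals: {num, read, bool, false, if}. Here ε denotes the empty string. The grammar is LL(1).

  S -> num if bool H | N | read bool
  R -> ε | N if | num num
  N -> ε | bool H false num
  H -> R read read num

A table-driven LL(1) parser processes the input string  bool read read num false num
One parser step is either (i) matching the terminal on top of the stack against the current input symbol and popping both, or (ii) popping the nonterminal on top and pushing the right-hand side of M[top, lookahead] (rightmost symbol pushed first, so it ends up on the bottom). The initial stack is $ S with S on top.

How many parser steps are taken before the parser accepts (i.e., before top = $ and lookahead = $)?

10

      Stack                        Input                           Action
   1  $ S                          bool read read num false num $  expand S -> N
   2  $ N                          bool read read num false num $  expand N -> bool H false num
   3  $ num false H bool           bool read read num false num $  match bool
   4  $ num false H                read read num false num $       expand H -> R read read num
   5  $ num false num read read R  read read num false num $       expand R -> ε
   6  $ num false num read read    read read num false num $       match read
   7  $ num false num read         read num false num $            match read
   8  $ num false num              num false num $                 match num
   9  $ num false                  false num $                     match false
  10  $ num                        num $                           match num
Accept reached after 10 steps.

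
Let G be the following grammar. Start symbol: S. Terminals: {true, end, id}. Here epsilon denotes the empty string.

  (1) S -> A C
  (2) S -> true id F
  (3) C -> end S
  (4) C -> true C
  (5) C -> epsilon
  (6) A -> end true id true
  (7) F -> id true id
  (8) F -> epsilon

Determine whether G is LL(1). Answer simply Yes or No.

FIRST(S) = {end, true}
FIRST(C) = {epsilon, end, true}
FIRST(A) = {end}
FIRST(F) = {epsilon, id}
FOLLOW(S) = {$}
FOLLOW(C) = {$}
FOLLOW(A) = {$, end, true}
FOLLOW(F) = {$}
Each cell of M receives at most one production.

Yes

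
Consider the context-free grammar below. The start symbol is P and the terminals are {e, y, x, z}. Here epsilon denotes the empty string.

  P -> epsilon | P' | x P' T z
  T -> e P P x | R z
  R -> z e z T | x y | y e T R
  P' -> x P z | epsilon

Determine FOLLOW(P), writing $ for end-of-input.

{$, x, z}

FIRST(R) = {x, y, z}
FIRST(P') = {epsilon, x}
FIRST(P) = {epsilon, x}  (via P')
FIRST(T) = {e, x, y, z}  (via R z)
FOLLOW(P) includes $ since P is the start symbol.
FOLLOW(P): in T->e P P x (occurrence 1), P is followed by P x with FIRST {x}; in T->e P P x (occurrence 2), P is followed by x with FIRST {x}; in P'->x P z, P is followed by z with FIRST {z}. Thus FOLLOW(P) = {$, x, z}.
FOLLOW(R): in T->R z, R is followed by z with FIRST {z}; in R->y e T R, the suffix after R is empty (adds nothing new). Thus FOLLOW(R) = {z}.
FOLLOW(T): in P->x P' T z, T is followed by z with FIRST {z}; in R->z e z T, the suffix after T is empty, so FOLLOW(T) ⊇ FOLLOW(R) = {z}; in R->y e T R, T is followed by R with FIRST {x, y, z}. Thus FOLLOW(T) = {x, y, z}.
FOLLOW(P'): in P->P', the suffix after P' is empty, so FOLLOW(P') ⊇ FOLLOW(P) = {$, x, z}; in P->x P' T z, P' is followed by T z with FIRST {e, x, y, z}. Thus FOLLOW(P') = {$, e, x, y, z}.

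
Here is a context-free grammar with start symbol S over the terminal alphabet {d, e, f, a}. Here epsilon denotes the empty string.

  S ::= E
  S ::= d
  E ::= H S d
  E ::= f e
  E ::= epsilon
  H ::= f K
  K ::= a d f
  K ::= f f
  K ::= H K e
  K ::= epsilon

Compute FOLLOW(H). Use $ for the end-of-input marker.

FIRST(H): from H::=f K we get {f}. So FIRST(H) = {f}.
FIRST(E): from E::=H S d we get {f}; from E::=f e we get {f}; from E::=epsilon we get {epsilon}. So FIRST(E) = {epsilon, f}.
FIRST(K): from K::=a d f we get {a}; from K::=f f we get {f}; from K::=H K e we get {f}; from K::=epsilon we get {epsilon}. So FIRST(K) = {epsilon, a, f}.
FIRST(S): from S::=E we get {epsilon, f}; from S::=d we get {d}. So FIRST(S) = {epsilon, d, f}.
FOLLOW(S) includes $ since S is the start symbol.
FOLLOW(S): in E::=H S d, S is followed by d with FIRST {d}. Thus FOLLOW(S) = {$, d}.
FOLLOW(E): in S::=E, the suffix after E is empty, so FOLLOW(E) ⊇ FOLLOW(S) = {$, d}. Thus FOLLOW(E) = {$, d}.
FOLLOW(H): in E::=H S d, H is followed by S d with FIRST {d, f}; in K::=H K e, H is followed by K e with FIRST {a, e, f}. Thus FOLLOW(H) = {a, d, e, f}.
FOLLOW(K): in H::=f K, the suffix after K is empty, so FOLLOW(K) ⊇ FOLLOW(H) = {a, d, e, f}; in K::=H K e, K is followed by e with FIRST {e}. Thus FOLLOW(K) = {a, d, e, f}.

{a, d, e, f}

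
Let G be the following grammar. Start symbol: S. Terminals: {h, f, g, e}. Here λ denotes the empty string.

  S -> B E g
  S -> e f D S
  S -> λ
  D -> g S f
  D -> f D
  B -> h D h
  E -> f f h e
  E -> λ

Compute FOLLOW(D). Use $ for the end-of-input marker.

{$, e, f, h}

FIRST(D) = {f, g}
FIRST(B) = {h}
FIRST(E) = {λ, f}
FIRST(S) = {λ, e, h}  (via B E g)
FOLLOW(S) includes $ since S is the start symbol.
FOLLOW(S): in S->e f D S, the suffix after S is empty (adds nothing new); in D->g S f, S is followed by f with FIRST {f}. Thus FOLLOW(S) = {$, f}.
FOLLOW(D): in S->e f D S, D is followed by S with FIRST {λ, e, h}; in S->e f D S, the suffix after D is nullable, so FOLLOW(D) ⊇ FOLLOW(S) = {$, f}; in D->f D, the suffix after D is empty (adds nothing new); in B->h D h, D is followed by h with FIRST {h}. Thus FOLLOW(D) = {$, e, f, h}.
FOLLOW(B): in S->B E g, B is followed by E g with FIRST {f, g}. Thus FOLLOW(B) = {f, g}.
FOLLOW(E): in S->B E g, E is followed by g with FIRST {g}. Thus FOLLOW(E) = {g}.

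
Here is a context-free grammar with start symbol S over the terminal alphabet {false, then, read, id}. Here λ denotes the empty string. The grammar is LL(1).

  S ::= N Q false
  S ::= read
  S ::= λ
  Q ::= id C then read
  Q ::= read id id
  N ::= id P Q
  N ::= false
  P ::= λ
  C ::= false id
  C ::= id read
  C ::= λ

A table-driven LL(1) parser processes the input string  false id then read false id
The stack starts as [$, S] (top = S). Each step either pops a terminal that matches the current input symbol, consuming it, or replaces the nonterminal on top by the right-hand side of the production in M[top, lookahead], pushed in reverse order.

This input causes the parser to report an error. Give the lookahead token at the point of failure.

      Stack                   Input                          Action
   1  $ S                     false id then read false id $  expand S ::= N Q false
   2  $ false Q N             false id then read false id $  expand N ::= false
   3  $ false Q false         false id then read false id $  match false
   4  $ false Q               id then read false id $        expand Q ::= id C then read
   5  $ false read then C id  id then read false id $        match id
   6  $ false read then C     then read false id $           expand C ::= λ
   7  $ false read then       then read false id $           match then
   8  $ false read            read false id $                match read
   9  $ false                 false id $                     match false
  10  $                       id $                           error: stack empty but input remains

id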